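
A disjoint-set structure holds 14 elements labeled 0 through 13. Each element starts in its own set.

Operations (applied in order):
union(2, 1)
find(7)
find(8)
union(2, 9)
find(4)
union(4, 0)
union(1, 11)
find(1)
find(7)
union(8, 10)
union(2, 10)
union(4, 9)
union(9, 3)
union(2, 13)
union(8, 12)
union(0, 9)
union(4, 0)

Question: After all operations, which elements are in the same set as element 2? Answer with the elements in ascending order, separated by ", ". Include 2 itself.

Answer: 0, 1, 2, 3, 4, 8, 9, 10, 11, 12, 13

Derivation:
Step 1: union(2, 1) -> merged; set of 2 now {1, 2}
Step 2: find(7) -> no change; set of 7 is {7}
Step 3: find(8) -> no change; set of 8 is {8}
Step 4: union(2, 9) -> merged; set of 2 now {1, 2, 9}
Step 5: find(4) -> no change; set of 4 is {4}
Step 6: union(4, 0) -> merged; set of 4 now {0, 4}
Step 7: union(1, 11) -> merged; set of 1 now {1, 2, 9, 11}
Step 8: find(1) -> no change; set of 1 is {1, 2, 9, 11}
Step 9: find(7) -> no change; set of 7 is {7}
Step 10: union(8, 10) -> merged; set of 8 now {8, 10}
Step 11: union(2, 10) -> merged; set of 2 now {1, 2, 8, 9, 10, 11}
Step 12: union(4, 9) -> merged; set of 4 now {0, 1, 2, 4, 8, 9, 10, 11}
Step 13: union(9, 3) -> merged; set of 9 now {0, 1, 2, 3, 4, 8, 9, 10, 11}
Step 14: union(2, 13) -> merged; set of 2 now {0, 1, 2, 3, 4, 8, 9, 10, 11, 13}
Step 15: union(8, 12) -> merged; set of 8 now {0, 1, 2, 3, 4, 8, 9, 10, 11, 12, 13}
Step 16: union(0, 9) -> already same set; set of 0 now {0, 1, 2, 3, 4, 8, 9, 10, 11, 12, 13}
Step 17: union(4, 0) -> already same set; set of 4 now {0, 1, 2, 3, 4, 8, 9, 10, 11, 12, 13}
Component of 2: {0, 1, 2, 3, 4, 8, 9, 10, 11, 12, 13}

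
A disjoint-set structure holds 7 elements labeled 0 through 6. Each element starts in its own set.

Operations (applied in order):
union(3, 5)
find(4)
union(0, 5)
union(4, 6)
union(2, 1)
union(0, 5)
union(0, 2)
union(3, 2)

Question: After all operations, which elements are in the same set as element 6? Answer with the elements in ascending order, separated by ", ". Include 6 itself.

Step 1: union(3, 5) -> merged; set of 3 now {3, 5}
Step 2: find(4) -> no change; set of 4 is {4}
Step 3: union(0, 5) -> merged; set of 0 now {0, 3, 5}
Step 4: union(4, 6) -> merged; set of 4 now {4, 6}
Step 5: union(2, 1) -> merged; set of 2 now {1, 2}
Step 6: union(0, 5) -> already same set; set of 0 now {0, 3, 5}
Step 7: union(0, 2) -> merged; set of 0 now {0, 1, 2, 3, 5}
Step 8: union(3, 2) -> already same set; set of 3 now {0, 1, 2, 3, 5}
Component of 6: {4, 6}

Answer: 4, 6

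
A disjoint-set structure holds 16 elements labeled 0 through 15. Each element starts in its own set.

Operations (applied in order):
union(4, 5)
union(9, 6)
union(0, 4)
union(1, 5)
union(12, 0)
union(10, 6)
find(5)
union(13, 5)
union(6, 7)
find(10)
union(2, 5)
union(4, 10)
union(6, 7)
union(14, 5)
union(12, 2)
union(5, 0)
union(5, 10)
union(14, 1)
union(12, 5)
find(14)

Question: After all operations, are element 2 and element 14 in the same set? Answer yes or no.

Step 1: union(4, 5) -> merged; set of 4 now {4, 5}
Step 2: union(9, 6) -> merged; set of 9 now {6, 9}
Step 3: union(0, 4) -> merged; set of 0 now {0, 4, 5}
Step 4: union(1, 5) -> merged; set of 1 now {0, 1, 4, 5}
Step 5: union(12, 0) -> merged; set of 12 now {0, 1, 4, 5, 12}
Step 6: union(10, 6) -> merged; set of 10 now {6, 9, 10}
Step 7: find(5) -> no change; set of 5 is {0, 1, 4, 5, 12}
Step 8: union(13, 5) -> merged; set of 13 now {0, 1, 4, 5, 12, 13}
Step 9: union(6, 7) -> merged; set of 6 now {6, 7, 9, 10}
Step 10: find(10) -> no change; set of 10 is {6, 7, 9, 10}
Step 11: union(2, 5) -> merged; set of 2 now {0, 1, 2, 4, 5, 12, 13}
Step 12: union(4, 10) -> merged; set of 4 now {0, 1, 2, 4, 5, 6, 7, 9, 10, 12, 13}
Step 13: union(6, 7) -> already same set; set of 6 now {0, 1, 2, 4, 5, 6, 7, 9, 10, 12, 13}
Step 14: union(14, 5) -> merged; set of 14 now {0, 1, 2, 4, 5, 6, 7, 9, 10, 12, 13, 14}
Step 15: union(12, 2) -> already same set; set of 12 now {0, 1, 2, 4, 5, 6, 7, 9, 10, 12, 13, 14}
Step 16: union(5, 0) -> already same set; set of 5 now {0, 1, 2, 4, 5, 6, 7, 9, 10, 12, 13, 14}
Step 17: union(5, 10) -> already same set; set of 5 now {0, 1, 2, 4, 5, 6, 7, 9, 10, 12, 13, 14}
Step 18: union(14, 1) -> already same set; set of 14 now {0, 1, 2, 4, 5, 6, 7, 9, 10, 12, 13, 14}
Step 19: union(12, 5) -> already same set; set of 12 now {0, 1, 2, 4, 5, 6, 7, 9, 10, 12, 13, 14}
Step 20: find(14) -> no change; set of 14 is {0, 1, 2, 4, 5, 6, 7, 9, 10, 12, 13, 14}
Set of 2: {0, 1, 2, 4, 5, 6, 7, 9, 10, 12, 13, 14}; 14 is a member.

Answer: yes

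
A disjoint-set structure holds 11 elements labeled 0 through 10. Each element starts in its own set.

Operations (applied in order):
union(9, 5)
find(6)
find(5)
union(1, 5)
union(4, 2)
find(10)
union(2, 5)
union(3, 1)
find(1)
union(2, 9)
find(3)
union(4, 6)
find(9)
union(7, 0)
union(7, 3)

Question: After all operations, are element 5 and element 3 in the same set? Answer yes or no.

Answer: yes

Derivation:
Step 1: union(9, 5) -> merged; set of 9 now {5, 9}
Step 2: find(6) -> no change; set of 6 is {6}
Step 3: find(5) -> no change; set of 5 is {5, 9}
Step 4: union(1, 5) -> merged; set of 1 now {1, 5, 9}
Step 5: union(4, 2) -> merged; set of 4 now {2, 4}
Step 6: find(10) -> no change; set of 10 is {10}
Step 7: union(2, 5) -> merged; set of 2 now {1, 2, 4, 5, 9}
Step 8: union(3, 1) -> merged; set of 3 now {1, 2, 3, 4, 5, 9}
Step 9: find(1) -> no change; set of 1 is {1, 2, 3, 4, 5, 9}
Step 10: union(2, 9) -> already same set; set of 2 now {1, 2, 3, 4, 5, 9}
Step 11: find(3) -> no change; set of 3 is {1, 2, 3, 4, 5, 9}
Step 12: union(4, 6) -> merged; set of 4 now {1, 2, 3, 4, 5, 6, 9}
Step 13: find(9) -> no change; set of 9 is {1, 2, 3, 4, 5, 6, 9}
Step 14: union(7, 0) -> merged; set of 7 now {0, 7}
Step 15: union(7, 3) -> merged; set of 7 now {0, 1, 2, 3, 4, 5, 6, 7, 9}
Set of 5: {0, 1, 2, 3, 4, 5, 6, 7, 9}; 3 is a member.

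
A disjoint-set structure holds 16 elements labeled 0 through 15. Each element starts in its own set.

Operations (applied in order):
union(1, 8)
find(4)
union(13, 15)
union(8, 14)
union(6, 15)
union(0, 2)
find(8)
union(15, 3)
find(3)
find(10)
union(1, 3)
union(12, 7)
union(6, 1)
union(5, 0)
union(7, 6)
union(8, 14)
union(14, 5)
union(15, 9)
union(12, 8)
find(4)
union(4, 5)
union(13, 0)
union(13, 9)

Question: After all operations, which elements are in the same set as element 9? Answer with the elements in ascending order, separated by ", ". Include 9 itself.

Answer: 0, 1, 2, 3, 4, 5, 6, 7, 8, 9, 12, 13, 14, 15

Derivation:
Step 1: union(1, 8) -> merged; set of 1 now {1, 8}
Step 2: find(4) -> no change; set of 4 is {4}
Step 3: union(13, 15) -> merged; set of 13 now {13, 15}
Step 4: union(8, 14) -> merged; set of 8 now {1, 8, 14}
Step 5: union(6, 15) -> merged; set of 6 now {6, 13, 15}
Step 6: union(0, 2) -> merged; set of 0 now {0, 2}
Step 7: find(8) -> no change; set of 8 is {1, 8, 14}
Step 8: union(15, 3) -> merged; set of 15 now {3, 6, 13, 15}
Step 9: find(3) -> no change; set of 3 is {3, 6, 13, 15}
Step 10: find(10) -> no change; set of 10 is {10}
Step 11: union(1, 3) -> merged; set of 1 now {1, 3, 6, 8, 13, 14, 15}
Step 12: union(12, 7) -> merged; set of 12 now {7, 12}
Step 13: union(6, 1) -> already same set; set of 6 now {1, 3, 6, 8, 13, 14, 15}
Step 14: union(5, 0) -> merged; set of 5 now {0, 2, 5}
Step 15: union(7, 6) -> merged; set of 7 now {1, 3, 6, 7, 8, 12, 13, 14, 15}
Step 16: union(8, 14) -> already same set; set of 8 now {1, 3, 6, 7, 8, 12, 13, 14, 15}
Step 17: union(14, 5) -> merged; set of 14 now {0, 1, 2, 3, 5, 6, 7, 8, 12, 13, 14, 15}
Step 18: union(15, 9) -> merged; set of 15 now {0, 1, 2, 3, 5, 6, 7, 8, 9, 12, 13, 14, 15}
Step 19: union(12, 8) -> already same set; set of 12 now {0, 1, 2, 3, 5, 6, 7, 8, 9, 12, 13, 14, 15}
Step 20: find(4) -> no change; set of 4 is {4}
Step 21: union(4, 5) -> merged; set of 4 now {0, 1, 2, 3, 4, 5, 6, 7, 8, 9, 12, 13, 14, 15}
Step 22: union(13, 0) -> already same set; set of 13 now {0, 1, 2, 3, 4, 5, 6, 7, 8, 9, 12, 13, 14, 15}
Step 23: union(13, 9) -> already same set; set of 13 now {0, 1, 2, 3, 4, 5, 6, 7, 8, 9, 12, 13, 14, 15}
Component of 9: {0, 1, 2, 3, 4, 5, 6, 7, 8, 9, 12, 13, 14, 15}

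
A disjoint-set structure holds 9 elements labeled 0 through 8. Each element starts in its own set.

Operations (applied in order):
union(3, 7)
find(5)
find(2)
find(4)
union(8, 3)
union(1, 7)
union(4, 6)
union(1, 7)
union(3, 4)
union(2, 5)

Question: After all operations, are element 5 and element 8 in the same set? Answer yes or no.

Answer: no

Derivation:
Step 1: union(3, 7) -> merged; set of 3 now {3, 7}
Step 2: find(5) -> no change; set of 5 is {5}
Step 3: find(2) -> no change; set of 2 is {2}
Step 4: find(4) -> no change; set of 4 is {4}
Step 5: union(8, 3) -> merged; set of 8 now {3, 7, 8}
Step 6: union(1, 7) -> merged; set of 1 now {1, 3, 7, 8}
Step 7: union(4, 6) -> merged; set of 4 now {4, 6}
Step 8: union(1, 7) -> already same set; set of 1 now {1, 3, 7, 8}
Step 9: union(3, 4) -> merged; set of 3 now {1, 3, 4, 6, 7, 8}
Step 10: union(2, 5) -> merged; set of 2 now {2, 5}
Set of 5: {2, 5}; 8 is not a member.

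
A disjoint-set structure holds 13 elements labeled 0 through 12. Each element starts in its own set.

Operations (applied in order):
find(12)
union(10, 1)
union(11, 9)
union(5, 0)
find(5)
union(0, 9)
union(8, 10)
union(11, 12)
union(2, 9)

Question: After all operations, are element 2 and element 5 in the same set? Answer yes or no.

Step 1: find(12) -> no change; set of 12 is {12}
Step 2: union(10, 1) -> merged; set of 10 now {1, 10}
Step 3: union(11, 9) -> merged; set of 11 now {9, 11}
Step 4: union(5, 0) -> merged; set of 5 now {0, 5}
Step 5: find(5) -> no change; set of 5 is {0, 5}
Step 6: union(0, 9) -> merged; set of 0 now {0, 5, 9, 11}
Step 7: union(8, 10) -> merged; set of 8 now {1, 8, 10}
Step 8: union(11, 12) -> merged; set of 11 now {0, 5, 9, 11, 12}
Step 9: union(2, 9) -> merged; set of 2 now {0, 2, 5, 9, 11, 12}
Set of 2: {0, 2, 5, 9, 11, 12}; 5 is a member.

Answer: yes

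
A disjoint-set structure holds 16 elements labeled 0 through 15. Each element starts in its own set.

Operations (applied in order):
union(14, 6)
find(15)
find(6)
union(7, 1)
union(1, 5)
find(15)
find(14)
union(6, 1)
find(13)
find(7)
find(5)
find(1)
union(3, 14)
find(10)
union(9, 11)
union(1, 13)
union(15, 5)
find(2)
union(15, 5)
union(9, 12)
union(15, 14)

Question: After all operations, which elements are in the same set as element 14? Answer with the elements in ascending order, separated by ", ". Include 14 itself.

Answer: 1, 3, 5, 6, 7, 13, 14, 15

Derivation:
Step 1: union(14, 6) -> merged; set of 14 now {6, 14}
Step 2: find(15) -> no change; set of 15 is {15}
Step 3: find(6) -> no change; set of 6 is {6, 14}
Step 4: union(7, 1) -> merged; set of 7 now {1, 7}
Step 5: union(1, 5) -> merged; set of 1 now {1, 5, 7}
Step 6: find(15) -> no change; set of 15 is {15}
Step 7: find(14) -> no change; set of 14 is {6, 14}
Step 8: union(6, 1) -> merged; set of 6 now {1, 5, 6, 7, 14}
Step 9: find(13) -> no change; set of 13 is {13}
Step 10: find(7) -> no change; set of 7 is {1, 5, 6, 7, 14}
Step 11: find(5) -> no change; set of 5 is {1, 5, 6, 7, 14}
Step 12: find(1) -> no change; set of 1 is {1, 5, 6, 7, 14}
Step 13: union(3, 14) -> merged; set of 3 now {1, 3, 5, 6, 7, 14}
Step 14: find(10) -> no change; set of 10 is {10}
Step 15: union(9, 11) -> merged; set of 9 now {9, 11}
Step 16: union(1, 13) -> merged; set of 1 now {1, 3, 5, 6, 7, 13, 14}
Step 17: union(15, 5) -> merged; set of 15 now {1, 3, 5, 6, 7, 13, 14, 15}
Step 18: find(2) -> no change; set of 2 is {2}
Step 19: union(15, 5) -> already same set; set of 15 now {1, 3, 5, 6, 7, 13, 14, 15}
Step 20: union(9, 12) -> merged; set of 9 now {9, 11, 12}
Step 21: union(15, 14) -> already same set; set of 15 now {1, 3, 5, 6, 7, 13, 14, 15}
Component of 14: {1, 3, 5, 6, 7, 13, 14, 15}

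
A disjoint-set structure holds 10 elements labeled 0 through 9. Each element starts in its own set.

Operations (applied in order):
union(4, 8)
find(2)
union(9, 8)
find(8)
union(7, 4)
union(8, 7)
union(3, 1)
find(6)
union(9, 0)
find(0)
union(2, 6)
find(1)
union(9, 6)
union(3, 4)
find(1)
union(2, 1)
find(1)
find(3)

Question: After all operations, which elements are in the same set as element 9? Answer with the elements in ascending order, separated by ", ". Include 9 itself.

Answer: 0, 1, 2, 3, 4, 6, 7, 8, 9

Derivation:
Step 1: union(4, 8) -> merged; set of 4 now {4, 8}
Step 2: find(2) -> no change; set of 2 is {2}
Step 3: union(9, 8) -> merged; set of 9 now {4, 8, 9}
Step 4: find(8) -> no change; set of 8 is {4, 8, 9}
Step 5: union(7, 4) -> merged; set of 7 now {4, 7, 8, 9}
Step 6: union(8, 7) -> already same set; set of 8 now {4, 7, 8, 9}
Step 7: union(3, 1) -> merged; set of 3 now {1, 3}
Step 8: find(6) -> no change; set of 6 is {6}
Step 9: union(9, 0) -> merged; set of 9 now {0, 4, 7, 8, 9}
Step 10: find(0) -> no change; set of 0 is {0, 4, 7, 8, 9}
Step 11: union(2, 6) -> merged; set of 2 now {2, 6}
Step 12: find(1) -> no change; set of 1 is {1, 3}
Step 13: union(9, 6) -> merged; set of 9 now {0, 2, 4, 6, 7, 8, 9}
Step 14: union(3, 4) -> merged; set of 3 now {0, 1, 2, 3, 4, 6, 7, 8, 9}
Step 15: find(1) -> no change; set of 1 is {0, 1, 2, 3, 4, 6, 7, 8, 9}
Step 16: union(2, 1) -> already same set; set of 2 now {0, 1, 2, 3, 4, 6, 7, 8, 9}
Step 17: find(1) -> no change; set of 1 is {0, 1, 2, 3, 4, 6, 7, 8, 9}
Step 18: find(3) -> no change; set of 3 is {0, 1, 2, 3, 4, 6, 7, 8, 9}
Component of 9: {0, 1, 2, 3, 4, 6, 7, 8, 9}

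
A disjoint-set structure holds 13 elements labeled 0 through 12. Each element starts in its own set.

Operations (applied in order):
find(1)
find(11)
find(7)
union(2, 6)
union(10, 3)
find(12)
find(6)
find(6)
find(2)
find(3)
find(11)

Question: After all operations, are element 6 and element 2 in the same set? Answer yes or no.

Step 1: find(1) -> no change; set of 1 is {1}
Step 2: find(11) -> no change; set of 11 is {11}
Step 3: find(7) -> no change; set of 7 is {7}
Step 4: union(2, 6) -> merged; set of 2 now {2, 6}
Step 5: union(10, 3) -> merged; set of 10 now {3, 10}
Step 6: find(12) -> no change; set of 12 is {12}
Step 7: find(6) -> no change; set of 6 is {2, 6}
Step 8: find(6) -> no change; set of 6 is {2, 6}
Step 9: find(2) -> no change; set of 2 is {2, 6}
Step 10: find(3) -> no change; set of 3 is {3, 10}
Step 11: find(11) -> no change; set of 11 is {11}
Set of 6: {2, 6}; 2 is a member.

Answer: yes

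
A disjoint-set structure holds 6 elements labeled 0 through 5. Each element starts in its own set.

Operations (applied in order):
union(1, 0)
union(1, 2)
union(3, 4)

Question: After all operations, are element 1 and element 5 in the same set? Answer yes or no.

Step 1: union(1, 0) -> merged; set of 1 now {0, 1}
Step 2: union(1, 2) -> merged; set of 1 now {0, 1, 2}
Step 3: union(3, 4) -> merged; set of 3 now {3, 4}
Set of 1: {0, 1, 2}; 5 is not a member.

Answer: no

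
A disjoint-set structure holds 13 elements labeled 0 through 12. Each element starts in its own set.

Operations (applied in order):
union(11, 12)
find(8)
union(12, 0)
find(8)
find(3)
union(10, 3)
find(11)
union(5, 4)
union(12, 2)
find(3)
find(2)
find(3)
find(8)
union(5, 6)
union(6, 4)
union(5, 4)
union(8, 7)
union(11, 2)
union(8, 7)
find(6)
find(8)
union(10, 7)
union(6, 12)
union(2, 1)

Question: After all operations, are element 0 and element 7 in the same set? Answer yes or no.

Step 1: union(11, 12) -> merged; set of 11 now {11, 12}
Step 2: find(8) -> no change; set of 8 is {8}
Step 3: union(12, 0) -> merged; set of 12 now {0, 11, 12}
Step 4: find(8) -> no change; set of 8 is {8}
Step 5: find(3) -> no change; set of 3 is {3}
Step 6: union(10, 3) -> merged; set of 10 now {3, 10}
Step 7: find(11) -> no change; set of 11 is {0, 11, 12}
Step 8: union(5, 4) -> merged; set of 5 now {4, 5}
Step 9: union(12, 2) -> merged; set of 12 now {0, 2, 11, 12}
Step 10: find(3) -> no change; set of 3 is {3, 10}
Step 11: find(2) -> no change; set of 2 is {0, 2, 11, 12}
Step 12: find(3) -> no change; set of 3 is {3, 10}
Step 13: find(8) -> no change; set of 8 is {8}
Step 14: union(5, 6) -> merged; set of 5 now {4, 5, 6}
Step 15: union(6, 4) -> already same set; set of 6 now {4, 5, 6}
Step 16: union(5, 4) -> already same set; set of 5 now {4, 5, 6}
Step 17: union(8, 7) -> merged; set of 8 now {7, 8}
Step 18: union(11, 2) -> already same set; set of 11 now {0, 2, 11, 12}
Step 19: union(8, 7) -> already same set; set of 8 now {7, 8}
Step 20: find(6) -> no change; set of 6 is {4, 5, 6}
Step 21: find(8) -> no change; set of 8 is {7, 8}
Step 22: union(10, 7) -> merged; set of 10 now {3, 7, 8, 10}
Step 23: union(6, 12) -> merged; set of 6 now {0, 2, 4, 5, 6, 11, 12}
Step 24: union(2, 1) -> merged; set of 2 now {0, 1, 2, 4, 5, 6, 11, 12}
Set of 0: {0, 1, 2, 4, 5, 6, 11, 12}; 7 is not a member.

Answer: no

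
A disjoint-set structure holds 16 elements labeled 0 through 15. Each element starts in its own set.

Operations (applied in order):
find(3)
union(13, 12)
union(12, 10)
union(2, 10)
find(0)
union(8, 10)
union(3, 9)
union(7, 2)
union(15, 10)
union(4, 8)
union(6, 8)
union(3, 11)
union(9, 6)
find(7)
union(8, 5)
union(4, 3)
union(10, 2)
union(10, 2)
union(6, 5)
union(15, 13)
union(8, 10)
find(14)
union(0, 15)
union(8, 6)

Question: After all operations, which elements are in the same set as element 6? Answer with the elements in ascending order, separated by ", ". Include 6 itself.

Step 1: find(3) -> no change; set of 3 is {3}
Step 2: union(13, 12) -> merged; set of 13 now {12, 13}
Step 3: union(12, 10) -> merged; set of 12 now {10, 12, 13}
Step 4: union(2, 10) -> merged; set of 2 now {2, 10, 12, 13}
Step 5: find(0) -> no change; set of 0 is {0}
Step 6: union(8, 10) -> merged; set of 8 now {2, 8, 10, 12, 13}
Step 7: union(3, 9) -> merged; set of 3 now {3, 9}
Step 8: union(7, 2) -> merged; set of 7 now {2, 7, 8, 10, 12, 13}
Step 9: union(15, 10) -> merged; set of 15 now {2, 7, 8, 10, 12, 13, 15}
Step 10: union(4, 8) -> merged; set of 4 now {2, 4, 7, 8, 10, 12, 13, 15}
Step 11: union(6, 8) -> merged; set of 6 now {2, 4, 6, 7, 8, 10, 12, 13, 15}
Step 12: union(3, 11) -> merged; set of 3 now {3, 9, 11}
Step 13: union(9, 6) -> merged; set of 9 now {2, 3, 4, 6, 7, 8, 9, 10, 11, 12, 13, 15}
Step 14: find(7) -> no change; set of 7 is {2, 3, 4, 6, 7, 8, 9, 10, 11, 12, 13, 15}
Step 15: union(8, 5) -> merged; set of 8 now {2, 3, 4, 5, 6, 7, 8, 9, 10, 11, 12, 13, 15}
Step 16: union(4, 3) -> already same set; set of 4 now {2, 3, 4, 5, 6, 7, 8, 9, 10, 11, 12, 13, 15}
Step 17: union(10, 2) -> already same set; set of 10 now {2, 3, 4, 5, 6, 7, 8, 9, 10, 11, 12, 13, 15}
Step 18: union(10, 2) -> already same set; set of 10 now {2, 3, 4, 5, 6, 7, 8, 9, 10, 11, 12, 13, 15}
Step 19: union(6, 5) -> already same set; set of 6 now {2, 3, 4, 5, 6, 7, 8, 9, 10, 11, 12, 13, 15}
Step 20: union(15, 13) -> already same set; set of 15 now {2, 3, 4, 5, 6, 7, 8, 9, 10, 11, 12, 13, 15}
Step 21: union(8, 10) -> already same set; set of 8 now {2, 3, 4, 5, 6, 7, 8, 9, 10, 11, 12, 13, 15}
Step 22: find(14) -> no change; set of 14 is {14}
Step 23: union(0, 15) -> merged; set of 0 now {0, 2, 3, 4, 5, 6, 7, 8, 9, 10, 11, 12, 13, 15}
Step 24: union(8, 6) -> already same set; set of 8 now {0, 2, 3, 4, 5, 6, 7, 8, 9, 10, 11, 12, 13, 15}
Component of 6: {0, 2, 3, 4, 5, 6, 7, 8, 9, 10, 11, 12, 13, 15}

Answer: 0, 2, 3, 4, 5, 6, 7, 8, 9, 10, 11, 12, 13, 15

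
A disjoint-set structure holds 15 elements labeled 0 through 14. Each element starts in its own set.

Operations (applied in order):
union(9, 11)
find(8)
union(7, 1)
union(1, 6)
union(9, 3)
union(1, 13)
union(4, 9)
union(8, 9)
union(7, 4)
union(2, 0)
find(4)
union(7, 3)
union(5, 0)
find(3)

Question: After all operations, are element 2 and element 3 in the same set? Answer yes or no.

Answer: no

Derivation:
Step 1: union(9, 11) -> merged; set of 9 now {9, 11}
Step 2: find(8) -> no change; set of 8 is {8}
Step 3: union(7, 1) -> merged; set of 7 now {1, 7}
Step 4: union(1, 6) -> merged; set of 1 now {1, 6, 7}
Step 5: union(9, 3) -> merged; set of 9 now {3, 9, 11}
Step 6: union(1, 13) -> merged; set of 1 now {1, 6, 7, 13}
Step 7: union(4, 9) -> merged; set of 4 now {3, 4, 9, 11}
Step 8: union(8, 9) -> merged; set of 8 now {3, 4, 8, 9, 11}
Step 9: union(7, 4) -> merged; set of 7 now {1, 3, 4, 6, 7, 8, 9, 11, 13}
Step 10: union(2, 0) -> merged; set of 2 now {0, 2}
Step 11: find(4) -> no change; set of 4 is {1, 3, 4, 6, 7, 8, 9, 11, 13}
Step 12: union(7, 3) -> already same set; set of 7 now {1, 3, 4, 6, 7, 8, 9, 11, 13}
Step 13: union(5, 0) -> merged; set of 5 now {0, 2, 5}
Step 14: find(3) -> no change; set of 3 is {1, 3, 4, 6, 7, 8, 9, 11, 13}
Set of 2: {0, 2, 5}; 3 is not a member.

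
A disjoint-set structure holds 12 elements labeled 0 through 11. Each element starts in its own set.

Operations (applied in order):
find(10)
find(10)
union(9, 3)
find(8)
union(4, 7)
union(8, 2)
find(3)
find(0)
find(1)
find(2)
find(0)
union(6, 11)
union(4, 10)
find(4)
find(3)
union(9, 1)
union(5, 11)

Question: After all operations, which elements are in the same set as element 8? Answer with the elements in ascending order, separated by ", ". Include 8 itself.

Answer: 2, 8

Derivation:
Step 1: find(10) -> no change; set of 10 is {10}
Step 2: find(10) -> no change; set of 10 is {10}
Step 3: union(9, 3) -> merged; set of 9 now {3, 9}
Step 4: find(8) -> no change; set of 8 is {8}
Step 5: union(4, 7) -> merged; set of 4 now {4, 7}
Step 6: union(8, 2) -> merged; set of 8 now {2, 8}
Step 7: find(3) -> no change; set of 3 is {3, 9}
Step 8: find(0) -> no change; set of 0 is {0}
Step 9: find(1) -> no change; set of 1 is {1}
Step 10: find(2) -> no change; set of 2 is {2, 8}
Step 11: find(0) -> no change; set of 0 is {0}
Step 12: union(6, 11) -> merged; set of 6 now {6, 11}
Step 13: union(4, 10) -> merged; set of 4 now {4, 7, 10}
Step 14: find(4) -> no change; set of 4 is {4, 7, 10}
Step 15: find(3) -> no change; set of 3 is {3, 9}
Step 16: union(9, 1) -> merged; set of 9 now {1, 3, 9}
Step 17: union(5, 11) -> merged; set of 5 now {5, 6, 11}
Component of 8: {2, 8}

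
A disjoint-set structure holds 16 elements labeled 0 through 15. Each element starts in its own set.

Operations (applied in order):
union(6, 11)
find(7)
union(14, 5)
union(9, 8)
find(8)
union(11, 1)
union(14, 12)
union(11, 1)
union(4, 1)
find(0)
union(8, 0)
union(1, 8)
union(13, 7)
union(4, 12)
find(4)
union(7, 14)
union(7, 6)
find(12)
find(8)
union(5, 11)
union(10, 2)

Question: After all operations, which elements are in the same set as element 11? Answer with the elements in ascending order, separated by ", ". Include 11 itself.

Step 1: union(6, 11) -> merged; set of 6 now {6, 11}
Step 2: find(7) -> no change; set of 7 is {7}
Step 3: union(14, 5) -> merged; set of 14 now {5, 14}
Step 4: union(9, 8) -> merged; set of 9 now {8, 9}
Step 5: find(8) -> no change; set of 8 is {8, 9}
Step 6: union(11, 1) -> merged; set of 11 now {1, 6, 11}
Step 7: union(14, 12) -> merged; set of 14 now {5, 12, 14}
Step 8: union(11, 1) -> already same set; set of 11 now {1, 6, 11}
Step 9: union(4, 1) -> merged; set of 4 now {1, 4, 6, 11}
Step 10: find(0) -> no change; set of 0 is {0}
Step 11: union(8, 0) -> merged; set of 8 now {0, 8, 9}
Step 12: union(1, 8) -> merged; set of 1 now {0, 1, 4, 6, 8, 9, 11}
Step 13: union(13, 7) -> merged; set of 13 now {7, 13}
Step 14: union(4, 12) -> merged; set of 4 now {0, 1, 4, 5, 6, 8, 9, 11, 12, 14}
Step 15: find(4) -> no change; set of 4 is {0, 1, 4, 5, 6, 8, 9, 11, 12, 14}
Step 16: union(7, 14) -> merged; set of 7 now {0, 1, 4, 5, 6, 7, 8, 9, 11, 12, 13, 14}
Step 17: union(7, 6) -> already same set; set of 7 now {0, 1, 4, 5, 6, 7, 8, 9, 11, 12, 13, 14}
Step 18: find(12) -> no change; set of 12 is {0, 1, 4, 5, 6, 7, 8, 9, 11, 12, 13, 14}
Step 19: find(8) -> no change; set of 8 is {0, 1, 4, 5, 6, 7, 8, 9, 11, 12, 13, 14}
Step 20: union(5, 11) -> already same set; set of 5 now {0, 1, 4, 5, 6, 7, 8, 9, 11, 12, 13, 14}
Step 21: union(10, 2) -> merged; set of 10 now {2, 10}
Component of 11: {0, 1, 4, 5, 6, 7, 8, 9, 11, 12, 13, 14}

Answer: 0, 1, 4, 5, 6, 7, 8, 9, 11, 12, 13, 14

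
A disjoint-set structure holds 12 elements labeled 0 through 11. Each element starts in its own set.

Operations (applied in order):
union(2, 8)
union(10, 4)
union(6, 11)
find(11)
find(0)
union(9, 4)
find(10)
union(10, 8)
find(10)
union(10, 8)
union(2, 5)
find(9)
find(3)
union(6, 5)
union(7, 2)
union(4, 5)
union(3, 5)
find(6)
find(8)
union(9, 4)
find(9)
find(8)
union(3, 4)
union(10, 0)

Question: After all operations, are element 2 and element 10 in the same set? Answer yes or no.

Answer: yes

Derivation:
Step 1: union(2, 8) -> merged; set of 2 now {2, 8}
Step 2: union(10, 4) -> merged; set of 10 now {4, 10}
Step 3: union(6, 11) -> merged; set of 6 now {6, 11}
Step 4: find(11) -> no change; set of 11 is {6, 11}
Step 5: find(0) -> no change; set of 0 is {0}
Step 6: union(9, 4) -> merged; set of 9 now {4, 9, 10}
Step 7: find(10) -> no change; set of 10 is {4, 9, 10}
Step 8: union(10, 8) -> merged; set of 10 now {2, 4, 8, 9, 10}
Step 9: find(10) -> no change; set of 10 is {2, 4, 8, 9, 10}
Step 10: union(10, 8) -> already same set; set of 10 now {2, 4, 8, 9, 10}
Step 11: union(2, 5) -> merged; set of 2 now {2, 4, 5, 8, 9, 10}
Step 12: find(9) -> no change; set of 9 is {2, 4, 5, 8, 9, 10}
Step 13: find(3) -> no change; set of 3 is {3}
Step 14: union(6, 5) -> merged; set of 6 now {2, 4, 5, 6, 8, 9, 10, 11}
Step 15: union(7, 2) -> merged; set of 7 now {2, 4, 5, 6, 7, 8, 9, 10, 11}
Step 16: union(4, 5) -> already same set; set of 4 now {2, 4, 5, 6, 7, 8, 9, 10, 11}
Step 17: union(3, 5) -> merged; set of 3 now {2, 3, 4, 5, 6, 7, 8, 9, 10, 11}
Step 18: find(6) -> no change; set of 6 is {2, 3, 4, 5, 6, 7, 8, 9, 10, 11}
Step 19: find(8) -> no change; set of 8 is {2, 3, 4, 5, 6, 7, 8, 9, 10, 11}
Step 20: union(9, 4) -> already same set; set of 9 now {2, 3, 4, 5, 6, 7, 8, 9, 10, 11}
Step 21: find(9) -> no change; set of 9 is {2, 3, 4, 5, 6, 7, 8, 9, 10, 11}
Step 22: find(8) -> no change; set of 8 is {2, 3, 4, 5, 6, 7, 8, 9, 10, 11}
Step 23: union(3, 4) -> already same set; set of 3 now {2, 3, 4, 5, 6, 7, 8, 9, 10, 11}
Step 24: union(10, 0) -> merged; set of 10 now {0, 2, 3, 4, 5, 6, 7, 8, 9, 10, 11}
Set of 2: {0, 2, 3, 4, 5, 6, 7, 8, 9, 10, 11}; 10 is a member.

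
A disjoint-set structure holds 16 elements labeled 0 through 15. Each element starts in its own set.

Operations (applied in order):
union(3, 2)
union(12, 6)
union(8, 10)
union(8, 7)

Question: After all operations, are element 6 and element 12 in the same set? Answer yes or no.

Step 1: union(3, 2) -> merged; set of 3 now {2, 3}
Step 2: union(12, 6) -> merged; set of 12 now {6, 12}
Step 3: union(8, 10) -> merged; set of 8 now {8, 10}
Step 4: union(8, 7) -> merged; set of 8 now {7, 8, 10}
Set of 6: {6, 12}; 12 is a member.

Answer: yes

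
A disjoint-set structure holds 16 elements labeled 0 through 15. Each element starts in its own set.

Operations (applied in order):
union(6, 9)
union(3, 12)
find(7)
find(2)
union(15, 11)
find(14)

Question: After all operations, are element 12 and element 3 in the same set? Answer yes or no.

Step 1: union(6, 9) -> merged; set of 6 now {6, 9}
Step 2: union(3, 12) -> merged; set of 3 now {3, 12}
Step 3: find(7) -> no change; set of 7 is {7}
Step 4: find(2) -> no change; set of 2 is {2}
Step 5: union(15, 11) -> merged; set of 15 now {11, 15}
Step 6: find(14) -> no change; set of 14 is {14}
Set of 12: {3, 12}; 3 is a member.

Answer: yes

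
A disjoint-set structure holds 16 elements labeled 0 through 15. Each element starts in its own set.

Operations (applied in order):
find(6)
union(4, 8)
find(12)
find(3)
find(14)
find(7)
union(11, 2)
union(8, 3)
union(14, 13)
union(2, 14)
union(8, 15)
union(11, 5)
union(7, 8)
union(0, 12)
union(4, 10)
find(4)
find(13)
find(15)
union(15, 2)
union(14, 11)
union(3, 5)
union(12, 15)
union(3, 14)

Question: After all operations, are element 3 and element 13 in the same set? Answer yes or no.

Step 1: find(6) -> no change; set of 6 is {6}
Step 2: union(4, 8) -> merged; set of 4 now {4, 8}
Step 3: find(12) -> no change; set of 12 is {12}
Step 4: find(3) -> no change; set of 3 is {3}
Step 5: find(14) -> no change; set of 14 is {14}
Step 6: find(7) -> no change; set of 7 is {7}
Step 7: union(11, 2) -> merged; set of 11 now {2, 11}
Step 8: union(8, 3) -> merged; set of 8 now {3, 4, 8}
Step 9: union(14, 13) -> merged; set of 14 now {13, 14}
Step 10: union(2, 14) -> merged; set of 2 now {2, 11, 13, 14}
Step 11: union(8, 15) -> merged; set of 8 now {3, 4, 8, 15}
Step 12: union(11, 5) -> merged; set of 11 now {2, 5, 11, 13, 14}
Step 13: union(7, 8) -> merged; set of 7 now {3, 4, 7, 8, 15}
Step 14: union(0, 12) -> merged; set of 0 now {0, 12}
Step 15: union(4, 10) -> merged; set of 4 now {3, 4, 7, 8, 10, 15}
Step 16: find(4) -> no change; set of 4 is {3, 4, 7, 8, 10, 15}
Step 17: find(13) -> no change; set of 13 is {2, 5, 11, 13, 14}
Step 18: find(15) -> no change; set of 15 is {3, 4, 7, 8, 10, 15}
Step 19: union(15, 2) -> merged; set of 15 now {2, 3, 4, 5, 7, 8, 10, 11, 13, 14, 15}
Step 20: union(14, 11) -> already same set; set of 14 now {2, 3, 4, 5, 7, 8, 10, 11, 13, 14, 15}
Step 21: union(3, 5) -> already same set; set of 3 now {2, 3, 4, 5, 7, 8, 10, 11, 13, 14, 15}
Step 22: union(12, 15) -> merged; set of 12 now {0, 2, 3, 4, 5, 7, 8, 10, 11, 12, 13, 14, 15}
Step 23: union(3, 14) -> already same set; set of 3 now {0, 2, 3, 4, 5, 7, 8, 10, 11, 12, 13, 14, 15}
Set of 3: {0, 2, 3, 4, 5, 7, 8, 10, 11, 12, 13, 14, 15}; 13 is a member.

Answer: yes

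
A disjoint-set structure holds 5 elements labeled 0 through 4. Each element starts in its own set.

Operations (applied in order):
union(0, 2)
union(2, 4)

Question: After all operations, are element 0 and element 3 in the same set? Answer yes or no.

Answer: no

Derivation:
Step 1: union(0, 2) -> merged; set of 0 now {0, 2}
Step 2: union(2, 4) -> merged; set of 2 now {0, 2, 4}
Set of 0: {0, 2, 4}; 3 is not a member.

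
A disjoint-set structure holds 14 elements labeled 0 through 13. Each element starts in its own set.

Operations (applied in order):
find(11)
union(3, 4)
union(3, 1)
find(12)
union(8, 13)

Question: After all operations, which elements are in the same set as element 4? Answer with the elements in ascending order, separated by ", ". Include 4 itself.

Answer: 1, 3, 4

Derivation:
Step 1: find(11) -> no change; set of 11 is {11}
Step 2: union(3, 4) -> merged; set of 3 now {3, 4}
Step 3: union(3, 1) -> merged; set of 3 now {1, 3, 4}
Step 4: find(12) -> no change; set of 12 is {12}
Step 5: union(8, 13) -> merged; set of 8 now {8, 13}
Component of 4: {1, 3, 4}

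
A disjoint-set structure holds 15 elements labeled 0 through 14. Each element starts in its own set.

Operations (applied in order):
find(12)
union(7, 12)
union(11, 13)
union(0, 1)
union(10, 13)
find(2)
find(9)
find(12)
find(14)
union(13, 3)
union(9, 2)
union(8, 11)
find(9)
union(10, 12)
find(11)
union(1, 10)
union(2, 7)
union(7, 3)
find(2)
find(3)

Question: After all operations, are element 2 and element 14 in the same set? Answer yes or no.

Step 1: find(12) -> no change; set of 12 is {12}
Step 2: union(7, 12) -> merged; set of 7 now {7, 12}
Step 3: union(11, 13) -> merged; set of 11 now {11, 13}
Step 4: union(0, 1) -> merged; set of 0 now {0, 1}
Step 5: union(10, 13) -> merged; set of 10 now {10, 11, 13}
Step 6: find(2) -> no change; set of 2 is {2}
Step 7: find(9) -> no change; set of 9 is {9}
Step 8: find(12) -> no change; set of 12 is {7, 12}
Step 9: find(14) -> no change; set of 14 is {14}
Step 10: union(13, 3) -> merged; set of 13 now {3, 10, 11, 13}
Step 11: union(9, 2) -> merged; set of 9 now {2, 9}
Step 12: union(8, 11) -> merged; set of 8 now {3, 8, 10, 11, 13}
Step 13: find(9) -> no change; set of 9 is {2, 9}
Step 14: union(10, 12) -> merged; set of 10 now {3, 7, 8, 10, 11, 12, 13}
Step 15: find(11) -> no change; set of 11 is {3, 7, 8, 10, 11, 12, 13}
Step 16: union(1, 10) -> merged; set of 1 now {0, 1, 3, 7, 8, 10, 11, 12, 13}
Step 17: union(2, 7) -> merged; set of 2 now {0, 1, 2, 3, 7, 8, 9, 10, 11, 12, 13}
Step 18: union(7, 3) -> already same set; set of 7 now {0, 1, 2, 3, 7, 8, 9, 10, 11, 12, 13}
Step 19: find(2) -> no change; set of 2 is {0, 1, 2, 3, 7, 8, 9, 10, 11, 12, 13}
Step 20: find(3) -> no change; set of 3 is {0, 1, 2, 3, 7, 8, 9, 10, 11, 12, 13}
Set of 2: {0, 1, 2, 3, 7, 8, 9, 10, 11, 12, 13}; 14 is not a member.

Answer: no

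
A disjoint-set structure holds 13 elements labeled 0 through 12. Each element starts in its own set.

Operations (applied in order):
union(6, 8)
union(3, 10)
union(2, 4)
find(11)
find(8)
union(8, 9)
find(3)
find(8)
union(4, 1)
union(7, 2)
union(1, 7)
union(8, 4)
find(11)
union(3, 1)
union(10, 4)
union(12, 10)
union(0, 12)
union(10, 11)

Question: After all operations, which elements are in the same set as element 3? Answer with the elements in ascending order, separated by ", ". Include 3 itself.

Step 1: union(6, 8) -> merged; set of 6 now {6, 8}
Step 2: union(3, 10) -> merged; set of 3 now {3, 10}
Step 3: union(2, 4) -> merged; set of 2 now {2, 4}
Step 4: find(11) -> no change; set of 11 is {11}
Step 5: find(8) -> no change; set of 8 is {6, 8}
Step 6: union(8, 9) -> merged; set of 8 now {6, 8, 9}
Step 7: find(3) -> no change; set of 3 is {3, 10}
Step 8: find(8) -> no change; set of 8 is {6, 8, 9}
Step 9: union(4, 1) -> merged; set of 4 now {1, 2, 4}
Step 10: union(7, 2) -> merged; set of 7 now {1, 2, 4, 7}
Step 11: union(1, 7) -> already same set; set of 1 now {1, 2, 4, 7}
Step 12: union(8, 4) -> merged; set of 8 now {1, 2, 4, 6, 7, 8, 9}
Step 13: find(11) -> no change; set of 11 is {11}
Step 14: union(3, 1) -> merged; set of 3 now {1, 2, 3, 4, 6, 7, 8, 9, 10}
Step 15: union(10, 4) -> already same set; set of 10 now {1, 2, 3, 4, 6, 7, 8, 9, 10}
Step 16: union(12, 10) -> merged; set of 12 now {1, 2, 3, 4, 6, 7, 8, 9, 10, 12}
Step 17: union(0, 12) -> merged; set of 0 now {0, 1, 2, 3, 4, 6, 7, 8, 9, 10, 12}
Step 18: union(10, 11) -> merged; set of 10 now {0, 1, 2, 3, 4, 6, 7, 8, 9, 10, 11, 12}
Component of 3: {0, 1, 2, 3, 4, 6, 7, 8, 9, 10, 11, 12}

Answer: 0, 1, 2, 3, 4, 6, 7, 8, 9, 10, 11, 12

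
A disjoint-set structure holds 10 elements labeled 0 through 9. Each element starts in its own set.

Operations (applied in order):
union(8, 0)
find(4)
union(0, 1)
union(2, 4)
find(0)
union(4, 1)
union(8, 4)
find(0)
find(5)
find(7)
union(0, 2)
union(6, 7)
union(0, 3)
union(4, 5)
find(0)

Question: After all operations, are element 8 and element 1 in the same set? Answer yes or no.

Step 1: union(8, 0) -> merged; set of 8 now {0, 8}
Step 2: find(4) -> no change; set of 4 is {4}
Step 3: union(0, 1) -> merged; set of 0 now {0, 1, 8}
Step 4: union(2, 4) -> merged; set of 2 now {2, 4}
Step 5: find(0) -> no change; set of 0 is {0, 1, 8}
Step 6: union(4, 1) -> merged; set of 4 now {0, 1, 2, 4, 8}
Step 7: union(8, 4) -> already same set; set of 8 now {0, 1, 2, 4, 8}
Step 8: find(0) -> no change; set of 0 is {0, 1, 2, 4, 8}
Step 9: find(5) -> no change; set of 5 is {5}
Step 10: find(7) -> no change; set of 7 is {7}
Step 11: union(0, 2) -> already same set; set of 0 now {0, 1, 2, 4, 8}
Step 12: union(6, 7) -> merged; set of 6 now {6, 7}
Step 13: union(0, 3) -> merged; set of 0 now {0, 1, 2, 3, 4, 8}
Step 14: union(4, 5) -> merged; set of 4 now {0, 1, 2, 3, 4, 5, 8}
Step 15: find(0) -> no change; set of 0 is {0, 1, 2, 3, 4, 5, 8}
Set of 8: {0, 1, 2, 3, 4, 5, 8}; 1 is a member.

Answer: yes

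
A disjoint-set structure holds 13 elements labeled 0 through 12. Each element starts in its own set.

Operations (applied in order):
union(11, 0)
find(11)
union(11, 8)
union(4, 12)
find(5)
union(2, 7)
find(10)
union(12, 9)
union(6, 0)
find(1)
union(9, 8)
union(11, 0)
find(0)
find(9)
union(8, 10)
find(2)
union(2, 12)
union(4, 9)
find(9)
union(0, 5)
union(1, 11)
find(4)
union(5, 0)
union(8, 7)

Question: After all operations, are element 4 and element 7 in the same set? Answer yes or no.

Step 1: union(11, 0) -> merged; set of 11 now {0, 11}
Step 2: find(11) -> no change; set of 11 is {0, 11}
Step 3: union(11, 8) -> merged; set of 11 now {0, 8, 11}
Step 4: union(4, 12) -> merged; set of 4 now {4, 12}
Step 5: find(5) -> no change; set of 5 is {5}
Step 6: union(2, 7) -> merged; set of 2 now {2, 7}
Step 7: find(10) -> no change; set of 10 is {10}
Step 8: union(12, 9) -> merged; set of 12 now {4, 9, 12}
Step 9: union(6, 0) -> merged; set of 6 now {0, 6, 8, 11}
Step 10: find(1) -> no change; set of 1 is {1}
Step 11: union(9, 8) -> merged; set of 9 now {0, 4, 6, 8, 9, 11, 12}
Step 12: union(11, 0) -> already same set; set of 11 now {0, 4, 6, 8, 9, 11, 12}
Step 13: find(0) -> no change; set of 0 is {0, 4, 6, 8, 9, 11, 12}
Step 14: find(9) -> no change; set of 9 is {0, 4, 6, 8, 9, 11, 12}
Step 15: union(8, 10) -> merged; set of 8 now {0, 4, 6, 8, 9, 10, 11, 12}
Step 16: find(2) -> no change; set of 2 is {2, 7}
Step 17: union(2, 12) -> merged; set of 2 now {0, 2, 4, 6, 7, 8, 9, 10, 11, 12}
Step 18: union(4, 9) -> already same set; set of 4 now {0, 2, 4, 6, 7, 8, 9, 10, 11, 12}
Step 19: find(9) -> no change; set of 9 is {0, 2, 4, 6, 7, 8, 9, 10, 11, 12}
Step 20: union(0, 5) -> merged; set of 0 now {0, 2, 4, 5, 6, 7, 8, 9, 10, 11, 12}
Step 21: union(1, 11) -> merged; set of 1 now {0, 1, 2, 4, 5, 6, 7, 8, 9, 10, 11, 12}
Step 22: find(4) -> no change; set of 4 is {0, 1, 2, 4, 5, 6, 7, 8, 9, 10, 11, 12}
Step 23: union(5, 0) -> already same set; set of 5 now {0, 1, 2, 4, 5, 6, 7, 8, 9, 10, 11, 12}
Step 24: union(8, 7) -> already same set; set of 8 now {0, 1, 2, 4, 5, 6, 7, 8, 9, 10, 11, 12}
Set of 4: {0, 1, 2, 4, 5, 6, 7, 8, 9, 10, 11, 12}; 7 is a member.

Answer: yes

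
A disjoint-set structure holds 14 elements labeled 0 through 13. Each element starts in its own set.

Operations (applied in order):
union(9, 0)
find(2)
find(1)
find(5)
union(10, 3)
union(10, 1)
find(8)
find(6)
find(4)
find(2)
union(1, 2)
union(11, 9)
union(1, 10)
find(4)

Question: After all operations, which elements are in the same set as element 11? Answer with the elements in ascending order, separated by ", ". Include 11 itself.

Step 1: union(9, 0) -> merged; set of 9 now {0, 9}
Step 2: find(2) -> no change; set of 2 is {2}
Step 3: find(1) -> no change; set of 1 is {1}
Step 4: find(5) -> no change; set of 5 is {5}
Step 5: union(10, 3) -> merged; set of 10 now {3, 10}
Step 6: union(10, 1) -> merged; set of 10 now {1, 3, 10}
Step 7: find(8) -> no change; set of 8 is {8}
Step 8: find(6) -> no change; set of 6 is {6}
Step 9: find(4) -> no change; set of 4 is {4}
Step 10: find(2) -> no change; set of 2 is {2}
Step 11: union(1, 2) -> merged; set of 1 now {1, 2, 3, 10}
Step 12: union(11, 9) -> merged; set of 11 now {0, 9, 11}
Step 13: union(1, 10) -> already same set; set of 1 now {1, 2, 3, 10}
Step 14: find(4) -> no change; set of 4 is {4}
Component of 11: {0, 9, 11}

Answer: 0, 9, 11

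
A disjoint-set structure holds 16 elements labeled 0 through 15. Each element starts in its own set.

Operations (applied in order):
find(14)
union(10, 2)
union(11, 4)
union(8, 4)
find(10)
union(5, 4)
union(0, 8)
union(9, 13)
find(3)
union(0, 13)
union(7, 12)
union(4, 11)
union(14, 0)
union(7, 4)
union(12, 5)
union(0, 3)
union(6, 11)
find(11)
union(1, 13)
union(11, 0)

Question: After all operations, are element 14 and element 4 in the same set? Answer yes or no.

Answer: yes

Derivation:
Step 1: find(14) -> no change; set of 14 is {14}
Step 2: union(10, 2) -> merged; set of 10 now {2, 10}
Step 3: union(11, 4) -> merged; set of 11 now {4, 11}
Step 4: union(8, 4) -> merged; set of 8 now {4, 8, 11}
Step 5: find(10) -> no change; set of 10 is {2, 10}
Step 6: union(5, 4) -> merged; set of 5 now {4, 5, 8, 11}
Step 7: union(0, 8) -> merged; set of 0 now {0, 4, 5, 8, 11}
Step 8: union(9, 13) -> merged; set of 9 now {9, 13}
Step 9: find(3) -> no change; set of 3 is {3}
Step 10: union(0, 13) -> merged; set of 0 now {0, 4, 5, 8, 9, 11, 13}
Step 11: union(7, 12) -> merged; set of 7 now {7, 12}
Step 12: union(4, 11) -> already same set; set of 4 now {0, 4, 5, 8, 9, 11, 13}
Step 13: union(14, 0) -> merged; set of 14 now {0, 4, 5, 8, 9, 11, 13, 14}
Step 14: union(7, 4) -> merged; set of 7 now {0, 4, 5, 7, 8, 9, 11, 12, 13, 14}
Step 15: union(12, 5) -> already same set; set of 12 now {0, 4, 5, 7, 8, 9, 11, 12, 13, 14}
Step 16: union(0, 3) -> merged; set of 0 now {0, 3, 4, 5, 7, 8, 9, 11, 12, 13, 14}
Step 17: union(6, 11) -> merged; set of 6 now {0, 3, 4, 5, 6, 7, 8, 9, 11, 12, 13, 14}
Step 18: find(11) -> no change; set of 11 is {0, 3, 4, 5, 6, 7, 8, 9, 11, 12, 13, 14}
Step 19: union(1, 13) -> merged; set of 1 now {0, 1, 3, 4, 5, 6, 7, 8, 9, 11, 12, 13, 14}
Step 20: union(11, 0) -> already same set; set of 11 now {0, 1, 3, 4, 5, 6, 7, 8, 9, 11, 12, 13, 14}
Set of 14: {0, 1, 3, 4, 5, 6, 7, 8, 9, 11, 12, 13, 14}; 4 is a member.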